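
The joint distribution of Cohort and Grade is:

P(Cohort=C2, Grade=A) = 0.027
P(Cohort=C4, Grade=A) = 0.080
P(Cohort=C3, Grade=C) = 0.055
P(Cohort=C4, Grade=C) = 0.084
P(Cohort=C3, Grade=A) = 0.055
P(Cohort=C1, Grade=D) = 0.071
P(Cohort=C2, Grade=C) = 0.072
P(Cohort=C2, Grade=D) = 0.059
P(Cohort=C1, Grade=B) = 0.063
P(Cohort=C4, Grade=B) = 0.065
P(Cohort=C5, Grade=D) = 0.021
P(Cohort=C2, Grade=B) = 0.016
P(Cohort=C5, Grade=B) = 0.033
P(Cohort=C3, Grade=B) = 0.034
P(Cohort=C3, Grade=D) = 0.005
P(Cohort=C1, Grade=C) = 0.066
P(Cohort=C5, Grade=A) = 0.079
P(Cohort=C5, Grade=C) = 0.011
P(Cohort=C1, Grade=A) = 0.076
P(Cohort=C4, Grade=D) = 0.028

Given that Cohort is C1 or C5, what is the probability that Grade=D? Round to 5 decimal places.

P(Cohort=C1) = 0.076 + 0.063 + 0.066 + 0.071 = 0.276.
P(Cohort=C5) = 0.079 + 0.033 + 0.011 + 0.021 = 0.144.
P(Cohort ∈ {C1, C5}) = 0.276 + 0.144 = 0.420; P(Grade=D, Cohort ∈ {C1, C5}) = 0.071 + 0.021 = 0.092.
P(Grade=D | Cohort ∈ {C1, C5}) = 0.092/0.420 = 0.21905.

0.21905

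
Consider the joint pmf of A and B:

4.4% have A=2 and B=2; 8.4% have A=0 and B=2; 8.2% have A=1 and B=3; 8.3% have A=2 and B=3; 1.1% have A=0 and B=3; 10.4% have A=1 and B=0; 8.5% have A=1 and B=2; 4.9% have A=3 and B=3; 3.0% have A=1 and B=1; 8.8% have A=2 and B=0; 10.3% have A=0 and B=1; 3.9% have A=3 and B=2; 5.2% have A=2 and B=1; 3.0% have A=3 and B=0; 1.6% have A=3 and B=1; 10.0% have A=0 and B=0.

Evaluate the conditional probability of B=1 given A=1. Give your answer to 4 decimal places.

0.0997

P(A=1) = 0.104 + 0.030 + 0.085 + 0.082 = 0.301.
P(B=1 | A=1) = 0.030/0.301 = 0.0997.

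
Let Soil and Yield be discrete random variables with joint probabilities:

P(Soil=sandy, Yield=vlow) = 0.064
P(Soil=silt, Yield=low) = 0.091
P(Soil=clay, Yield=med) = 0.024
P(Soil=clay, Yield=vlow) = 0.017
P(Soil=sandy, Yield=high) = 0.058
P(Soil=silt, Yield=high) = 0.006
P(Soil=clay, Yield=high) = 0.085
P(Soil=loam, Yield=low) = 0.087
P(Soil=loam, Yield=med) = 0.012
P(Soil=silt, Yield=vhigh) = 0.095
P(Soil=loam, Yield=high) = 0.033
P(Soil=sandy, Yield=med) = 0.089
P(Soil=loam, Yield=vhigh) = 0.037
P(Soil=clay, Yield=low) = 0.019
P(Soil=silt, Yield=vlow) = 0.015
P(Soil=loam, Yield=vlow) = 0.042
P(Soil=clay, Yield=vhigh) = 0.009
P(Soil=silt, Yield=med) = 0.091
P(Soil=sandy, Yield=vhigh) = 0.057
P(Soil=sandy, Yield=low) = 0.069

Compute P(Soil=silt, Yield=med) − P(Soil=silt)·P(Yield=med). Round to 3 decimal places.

P(Soil=silt) = 0.015 + 0.091 + 0.091 + 0.006 + 0.095 = 0.298.
P(Yield=med) = 0.089 + 0.012 + 0.024 + 0.091 = 0.216.
P(Soil=silt, Yield=med) − P(Soil=silt)P(Yield=med) = 0.091 − 0.298×0.216 = 0.027.

0.027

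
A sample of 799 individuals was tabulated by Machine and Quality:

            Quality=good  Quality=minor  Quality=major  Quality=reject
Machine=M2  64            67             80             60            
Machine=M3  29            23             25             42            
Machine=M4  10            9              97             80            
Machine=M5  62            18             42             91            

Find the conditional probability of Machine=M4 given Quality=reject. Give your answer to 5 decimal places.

Total with Quality=reject: 60 + 42 + 80 + 91 = 273.
P(Machine=M4 | Quality=reject) = 80/273 = 0.29304.

0.29304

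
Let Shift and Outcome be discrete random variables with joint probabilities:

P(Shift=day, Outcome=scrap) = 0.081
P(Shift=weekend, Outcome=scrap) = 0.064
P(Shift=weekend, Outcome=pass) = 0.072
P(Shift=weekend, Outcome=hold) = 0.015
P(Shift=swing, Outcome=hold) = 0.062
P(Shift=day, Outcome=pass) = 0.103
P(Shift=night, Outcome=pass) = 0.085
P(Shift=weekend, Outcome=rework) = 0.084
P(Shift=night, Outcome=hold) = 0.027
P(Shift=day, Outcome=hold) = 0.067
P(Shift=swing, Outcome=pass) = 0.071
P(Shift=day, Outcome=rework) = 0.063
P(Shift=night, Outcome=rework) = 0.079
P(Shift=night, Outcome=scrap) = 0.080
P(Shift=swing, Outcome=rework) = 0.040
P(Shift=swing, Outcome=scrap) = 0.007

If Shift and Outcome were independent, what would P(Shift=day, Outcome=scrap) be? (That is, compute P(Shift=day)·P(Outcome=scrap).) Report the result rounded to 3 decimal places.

0.073

P(Shift=day) = 0.103 + 0.063 + 0.081 + 0.067 = 0.314.
P(Outcome=scrap) = 0.081 + 0.007 + 0.080 + 0.064 = 0.232.
Product: 0.314 × 0.232 = 0.073.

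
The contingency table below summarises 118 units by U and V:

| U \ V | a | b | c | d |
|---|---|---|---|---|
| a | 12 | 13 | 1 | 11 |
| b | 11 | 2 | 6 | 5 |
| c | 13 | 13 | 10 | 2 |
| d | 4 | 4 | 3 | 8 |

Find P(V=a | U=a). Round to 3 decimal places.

Total with U=a: 12 + 13 + 1 + 11 = 37.
P(V=a | U=a) = 12/37 = 0.324.

0.324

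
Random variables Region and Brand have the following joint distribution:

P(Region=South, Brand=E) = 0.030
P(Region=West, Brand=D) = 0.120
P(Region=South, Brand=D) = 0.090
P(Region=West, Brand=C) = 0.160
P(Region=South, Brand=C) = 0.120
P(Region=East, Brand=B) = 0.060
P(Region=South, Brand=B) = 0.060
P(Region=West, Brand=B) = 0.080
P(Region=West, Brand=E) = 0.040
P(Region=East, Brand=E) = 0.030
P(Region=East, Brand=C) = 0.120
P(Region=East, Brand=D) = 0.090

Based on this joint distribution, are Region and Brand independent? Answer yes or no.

yes

Every cell satisfies P(Region,Brand) = P(Region)·P(Brand). For instance P(Region=East) = 0.300, P(Brand=D) = 0.300, and 0.300×0.300 = 0.090 matches the joint entry. So Region and Brand are independent.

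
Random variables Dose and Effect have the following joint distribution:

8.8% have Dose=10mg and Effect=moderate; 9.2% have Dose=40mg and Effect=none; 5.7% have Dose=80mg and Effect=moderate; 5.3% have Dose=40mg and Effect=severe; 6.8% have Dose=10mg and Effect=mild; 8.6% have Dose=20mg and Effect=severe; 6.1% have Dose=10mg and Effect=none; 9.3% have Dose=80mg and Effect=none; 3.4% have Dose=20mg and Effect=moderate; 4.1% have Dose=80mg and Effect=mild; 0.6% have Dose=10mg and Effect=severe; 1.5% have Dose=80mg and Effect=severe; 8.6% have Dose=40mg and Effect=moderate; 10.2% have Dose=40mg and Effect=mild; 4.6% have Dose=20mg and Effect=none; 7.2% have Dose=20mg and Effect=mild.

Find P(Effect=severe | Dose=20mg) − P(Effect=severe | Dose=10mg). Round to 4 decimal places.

0.3344

P(Dose=20mg) = 0.046 + 0.072 + 0.034 + 0.086 = 0.238; P(Effect=severe | Dose=20mg) = 0.086/0.238 = 0.36134.
P(Dose=10mg) = 0.061 + 0.068 + 0.088 + 0.006 = 0.223; P(Effect=severe | Dose=10mg) = 0.006/0.223 = 0.02691.
Difference = 0.3344.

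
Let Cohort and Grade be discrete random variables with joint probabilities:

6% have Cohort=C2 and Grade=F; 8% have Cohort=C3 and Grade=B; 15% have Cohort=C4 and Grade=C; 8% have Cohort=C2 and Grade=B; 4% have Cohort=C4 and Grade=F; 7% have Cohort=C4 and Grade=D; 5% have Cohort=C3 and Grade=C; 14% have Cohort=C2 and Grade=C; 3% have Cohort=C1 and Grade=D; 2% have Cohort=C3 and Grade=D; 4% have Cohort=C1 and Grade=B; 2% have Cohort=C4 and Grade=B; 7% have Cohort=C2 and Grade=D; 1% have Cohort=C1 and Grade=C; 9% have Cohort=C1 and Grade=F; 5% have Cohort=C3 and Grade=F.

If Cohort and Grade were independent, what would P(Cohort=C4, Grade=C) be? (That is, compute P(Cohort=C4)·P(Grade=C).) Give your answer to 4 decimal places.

P(Cohort=C4) = 0.02 + 0.15 + 0.07 + 0.04 = 0.28.
P(Grade=C) = 0.01 + 0.14 + 0.05 + 0.15 = 0.35.
Product: 0.28 × 0.35 = 0.0980.

0.0980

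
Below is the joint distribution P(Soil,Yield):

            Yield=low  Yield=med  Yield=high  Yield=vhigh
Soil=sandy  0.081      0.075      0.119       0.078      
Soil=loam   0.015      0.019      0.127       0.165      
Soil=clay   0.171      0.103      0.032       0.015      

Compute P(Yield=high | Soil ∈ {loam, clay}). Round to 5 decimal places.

P(Soil=loam) = 0.015 + 0.019 + 0.127 + 0.165 = 0.326.
P(Soil=clay) = 0.171 + 0.103 + 0.032 + 0.015 = 0.321.
P(Soil ∈ {loam, clay}) = 0.326 + 0.321 = 0.647; P(Yield=high, Soil ∈ {loam, clay}) = 0.127 + 0.032 = 0.159.
P(Yield=high | Soil ∈ {loam, clay}) = 0.159/0.647 = 0.24575.

0.24575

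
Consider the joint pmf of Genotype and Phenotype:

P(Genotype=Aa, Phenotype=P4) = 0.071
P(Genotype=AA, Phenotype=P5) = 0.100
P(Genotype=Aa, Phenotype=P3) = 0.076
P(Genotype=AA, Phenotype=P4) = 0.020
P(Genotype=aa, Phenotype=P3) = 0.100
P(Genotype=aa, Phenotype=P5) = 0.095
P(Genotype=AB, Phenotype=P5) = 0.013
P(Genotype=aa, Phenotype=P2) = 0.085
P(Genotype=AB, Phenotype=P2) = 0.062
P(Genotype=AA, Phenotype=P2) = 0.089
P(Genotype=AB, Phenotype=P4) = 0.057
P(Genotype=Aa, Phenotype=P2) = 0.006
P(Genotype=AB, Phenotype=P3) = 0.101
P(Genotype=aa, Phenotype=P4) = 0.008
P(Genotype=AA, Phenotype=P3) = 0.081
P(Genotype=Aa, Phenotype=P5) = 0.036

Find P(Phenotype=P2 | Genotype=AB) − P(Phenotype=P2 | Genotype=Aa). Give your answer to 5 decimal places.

P(Genotype=AB) = 0.062 + 0.101 + 0.057 + 0.013 = 0.233; P(Phenotype=P2 | Genotype=AB) = 0.062/0.233 = 0.266094.
P(Genotype=Aa) = 0.006 + 0.076 + 0.071 + 0.036 = 0.189; P(Phenotype=P2 | Genotype=Aa) = 0.006/0.189 = 0.031746.
Difference = 0.23435.

0.23435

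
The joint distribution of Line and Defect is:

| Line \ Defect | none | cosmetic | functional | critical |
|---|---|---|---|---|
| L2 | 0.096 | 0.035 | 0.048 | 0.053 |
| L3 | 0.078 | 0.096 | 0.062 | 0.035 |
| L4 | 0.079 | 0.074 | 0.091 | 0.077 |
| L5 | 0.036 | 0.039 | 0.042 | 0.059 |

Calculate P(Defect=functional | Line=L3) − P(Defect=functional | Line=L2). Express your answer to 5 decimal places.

P(Line=L3) = 0.078 + 0.096 + 0.062 + 0.035 = 0.271; P(Defect=functional | Line=L3) = 0.062/0.271 = 0.228782.
P(Line=L2) = 0.096 + 0.035 + 0.048 + 0.053 = 0.232; P(Defect=functional | Line=L2) = 0.048/0.232 = 0.206897.
Difference = 0.02189.

0.02189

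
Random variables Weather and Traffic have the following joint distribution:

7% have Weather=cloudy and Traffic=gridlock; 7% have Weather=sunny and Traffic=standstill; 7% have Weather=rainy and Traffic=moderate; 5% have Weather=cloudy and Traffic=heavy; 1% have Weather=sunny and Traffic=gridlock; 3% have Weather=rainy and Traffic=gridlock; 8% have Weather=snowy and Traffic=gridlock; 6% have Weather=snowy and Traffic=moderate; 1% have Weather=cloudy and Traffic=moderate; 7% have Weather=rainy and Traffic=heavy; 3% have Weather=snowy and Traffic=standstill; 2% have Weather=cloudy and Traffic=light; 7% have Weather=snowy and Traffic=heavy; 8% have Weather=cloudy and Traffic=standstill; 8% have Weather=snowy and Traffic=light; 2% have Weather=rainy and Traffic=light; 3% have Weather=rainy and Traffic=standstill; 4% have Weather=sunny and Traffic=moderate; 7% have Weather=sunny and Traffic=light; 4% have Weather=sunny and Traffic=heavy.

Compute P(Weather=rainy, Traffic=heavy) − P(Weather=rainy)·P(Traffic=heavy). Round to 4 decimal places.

P(Weather=rainy) = 0.02 + 0.07 + 0.07 + 0.03 + 0.03 = 0.22.
P(Traffic=heavy) = 0.04 + 0.05 + 0.07 + 0.07 = 0.23.
P(Weather=rainy, Traffic=heavy) − P(Weather=rainy)P(Traffic=heavy) = 0.07 − 0.22×0.23 = 0.0194.

0.0194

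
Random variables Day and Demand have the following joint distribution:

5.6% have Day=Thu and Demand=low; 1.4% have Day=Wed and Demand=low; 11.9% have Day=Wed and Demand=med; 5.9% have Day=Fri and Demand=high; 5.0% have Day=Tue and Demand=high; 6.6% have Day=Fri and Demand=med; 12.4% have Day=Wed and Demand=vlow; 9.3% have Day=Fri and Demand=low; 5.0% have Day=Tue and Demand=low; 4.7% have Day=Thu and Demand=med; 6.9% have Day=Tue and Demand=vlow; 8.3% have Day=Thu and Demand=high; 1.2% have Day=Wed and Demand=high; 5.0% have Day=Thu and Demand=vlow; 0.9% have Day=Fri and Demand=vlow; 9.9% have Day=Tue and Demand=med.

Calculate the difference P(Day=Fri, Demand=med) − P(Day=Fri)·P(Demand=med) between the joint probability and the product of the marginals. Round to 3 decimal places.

-0.009

P(Day=Fri) = 0.009 + 0.093 + 0.066 + 0.059 = 0.227.
P(Demand=med) = 0.099 + 0.119 + 0.047 + 0.066 = 0.331.
P(Day=Fri, Demand=med) − P(Day=Fri)P(Demand=med) = 0.066 − 0.227×0.331 = -0.009.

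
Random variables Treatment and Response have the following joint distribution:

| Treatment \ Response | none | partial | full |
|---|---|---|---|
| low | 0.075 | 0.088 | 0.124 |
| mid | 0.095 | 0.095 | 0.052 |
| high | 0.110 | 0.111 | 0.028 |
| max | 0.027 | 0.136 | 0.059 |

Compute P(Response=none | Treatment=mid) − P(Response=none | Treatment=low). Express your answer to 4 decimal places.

0.1312

P(Treatment=mid) = 0.095 + 0.095 + 0.052 = 0.242; P(Response=none | Treatment=mid) = 0.095/0.242 = 0.39256.
P(Treatment=low) = 0.075 + 0.088 + 0.124 = 0.287; P(Response=none | Treatment=low) = 0.075/0.287 = 0.26132.
Difference = 0.1312.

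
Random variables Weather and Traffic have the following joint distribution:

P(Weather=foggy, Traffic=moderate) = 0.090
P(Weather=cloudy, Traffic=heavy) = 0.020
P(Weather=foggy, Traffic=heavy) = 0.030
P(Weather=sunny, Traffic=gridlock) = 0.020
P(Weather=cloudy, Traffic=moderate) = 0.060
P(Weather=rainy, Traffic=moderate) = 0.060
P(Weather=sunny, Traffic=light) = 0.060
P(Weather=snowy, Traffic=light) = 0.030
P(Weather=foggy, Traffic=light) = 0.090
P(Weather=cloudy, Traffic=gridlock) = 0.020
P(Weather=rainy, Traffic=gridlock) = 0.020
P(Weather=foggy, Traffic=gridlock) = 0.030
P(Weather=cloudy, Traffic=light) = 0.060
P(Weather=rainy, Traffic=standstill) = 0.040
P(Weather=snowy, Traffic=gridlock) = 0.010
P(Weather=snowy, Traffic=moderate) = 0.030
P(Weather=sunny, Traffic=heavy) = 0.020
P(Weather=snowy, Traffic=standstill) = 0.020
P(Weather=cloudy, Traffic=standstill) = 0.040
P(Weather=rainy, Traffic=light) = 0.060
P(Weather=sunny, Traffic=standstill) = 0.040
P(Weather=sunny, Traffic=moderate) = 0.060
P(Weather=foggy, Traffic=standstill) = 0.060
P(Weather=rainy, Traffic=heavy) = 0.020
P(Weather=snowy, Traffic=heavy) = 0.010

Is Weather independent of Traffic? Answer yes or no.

Every cell satisfies P(Weather,Traffic) = P(Weather)·P(Traffic). For instance P(Weather=foggy) = 0.300, P(Traffic=standstill) = 0.200, and 0.300×0.200 = 0.060 matches the joint entry. So Weather and Traffic are independent.

yes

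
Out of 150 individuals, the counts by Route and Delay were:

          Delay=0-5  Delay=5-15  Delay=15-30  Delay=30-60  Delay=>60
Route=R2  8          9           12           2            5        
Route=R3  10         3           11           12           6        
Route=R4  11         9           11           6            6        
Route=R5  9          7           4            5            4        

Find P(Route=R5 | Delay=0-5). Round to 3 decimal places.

0.237

Total with Delay=0-5: 8 + 10 + 11 + 9 = 38.
P(Route=R5 | Delay=0-5) = 9/38 = 0.237.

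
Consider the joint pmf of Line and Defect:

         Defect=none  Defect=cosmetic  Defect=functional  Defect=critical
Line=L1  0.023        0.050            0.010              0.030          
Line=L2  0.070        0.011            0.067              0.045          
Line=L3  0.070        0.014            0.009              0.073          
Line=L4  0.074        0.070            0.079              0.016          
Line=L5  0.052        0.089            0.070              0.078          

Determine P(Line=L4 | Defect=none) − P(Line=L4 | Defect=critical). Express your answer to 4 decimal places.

0.1899

P(Defect=none) = 0.023 + 0.070 + 0.070 + 0.074 + 0.052 = 0.289; P(Line=L4 | Defect=none) = 0.074/0.289 = 0.25606.
P(Defect=critical) = 0.030 + 0.045 + 0.073 + 0.016 + 0.078 = 0.242; P(Line=L4 | Defect=critical) = 0.016/0.242 = 0.06612.
Difference = 0.1899.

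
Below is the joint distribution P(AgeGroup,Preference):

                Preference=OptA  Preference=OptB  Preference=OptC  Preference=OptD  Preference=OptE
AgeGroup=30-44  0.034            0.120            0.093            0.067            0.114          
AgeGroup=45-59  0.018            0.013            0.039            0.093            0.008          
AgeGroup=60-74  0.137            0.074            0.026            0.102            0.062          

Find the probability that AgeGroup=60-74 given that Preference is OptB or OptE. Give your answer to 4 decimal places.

0.3478

P(Preference=OptB) = 0.120 + 0.013 + 0.074 = 0.207.
P(Preference=OptE) = 0.114 + 0.008 + 0.062 = 0.184.
P(Preference ∈ {OptB, OptE}) = 0.207 + 0.184 = 0.391; P(AgeGroup=60-74, Preference ∈ {OptB, OptE}) = 0.074 + 0.062 = 0.136.
P(AgeGroup=60-74 | Preference ∈ {OptB, OptE}) = 0.136/0.391 = 0.3478.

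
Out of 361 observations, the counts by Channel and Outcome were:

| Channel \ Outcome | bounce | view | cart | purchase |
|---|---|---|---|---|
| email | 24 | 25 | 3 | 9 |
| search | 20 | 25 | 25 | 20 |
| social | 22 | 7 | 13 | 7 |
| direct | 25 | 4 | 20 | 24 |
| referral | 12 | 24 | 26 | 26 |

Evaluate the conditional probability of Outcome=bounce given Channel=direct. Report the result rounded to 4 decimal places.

0.3425

Total with Channel=direct: 25 + 4 + 20 + 24 = 73.
P(Outcome=bounce | Channel=direct) = 25/73 = 0.3425.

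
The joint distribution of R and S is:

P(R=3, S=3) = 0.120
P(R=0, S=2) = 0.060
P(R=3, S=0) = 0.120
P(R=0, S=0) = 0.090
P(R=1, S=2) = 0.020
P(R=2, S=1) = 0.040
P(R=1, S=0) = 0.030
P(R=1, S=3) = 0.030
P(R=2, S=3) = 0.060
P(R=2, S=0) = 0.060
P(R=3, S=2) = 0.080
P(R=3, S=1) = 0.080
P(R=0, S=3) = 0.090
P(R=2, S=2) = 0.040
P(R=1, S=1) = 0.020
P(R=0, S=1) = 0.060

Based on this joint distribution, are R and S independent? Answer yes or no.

Every cell satisfies P(R,S) = P(R)·P(S). For instance P(R=1) = 0.100, P(S=1) = 0.200, and 0.100×0.200 = 0.020 matches the joint entry. So R and S are independent.

yes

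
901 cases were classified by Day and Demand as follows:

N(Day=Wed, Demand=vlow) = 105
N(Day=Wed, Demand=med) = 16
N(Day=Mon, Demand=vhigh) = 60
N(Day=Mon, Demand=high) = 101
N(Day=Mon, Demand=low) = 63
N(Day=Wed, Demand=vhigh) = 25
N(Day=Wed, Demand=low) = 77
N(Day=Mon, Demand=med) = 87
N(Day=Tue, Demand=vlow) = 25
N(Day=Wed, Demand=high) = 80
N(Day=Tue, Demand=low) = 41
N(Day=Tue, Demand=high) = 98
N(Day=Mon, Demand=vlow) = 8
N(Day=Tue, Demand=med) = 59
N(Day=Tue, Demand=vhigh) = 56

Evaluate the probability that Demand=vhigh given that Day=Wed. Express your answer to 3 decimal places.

Total with Day=Wed: 105 + 77 + 16 + 80 + 25 = 303.
P(Demand=vhigh | Day=Wed) = 25/303 = 0.083.

0.083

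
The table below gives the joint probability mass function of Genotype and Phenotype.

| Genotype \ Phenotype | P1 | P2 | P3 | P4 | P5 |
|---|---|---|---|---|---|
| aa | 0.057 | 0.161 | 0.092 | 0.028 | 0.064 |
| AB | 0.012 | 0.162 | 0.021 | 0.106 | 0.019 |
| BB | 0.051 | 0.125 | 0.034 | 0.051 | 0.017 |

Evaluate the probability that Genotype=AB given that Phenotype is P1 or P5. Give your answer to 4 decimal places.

0.1409

P(Phenotype=P1) = 0.057 + 0.012 + 0.051 = 0.120.
P(Phenotype=P5) = 0.064 + 0.019 + 0.017 = 0.100.
P(Phenotype ∈ {P1, P5}) = 0.120 + 0.100 = 0.220; P(Genotype=AB, Phenotype ∈ {P1, P5}) = 0.012 + 0.019 = 0.031.
P(Genotype=AB | Phenotype ∈ {P1, P5}) = 0.031/0.220 = 0.1409.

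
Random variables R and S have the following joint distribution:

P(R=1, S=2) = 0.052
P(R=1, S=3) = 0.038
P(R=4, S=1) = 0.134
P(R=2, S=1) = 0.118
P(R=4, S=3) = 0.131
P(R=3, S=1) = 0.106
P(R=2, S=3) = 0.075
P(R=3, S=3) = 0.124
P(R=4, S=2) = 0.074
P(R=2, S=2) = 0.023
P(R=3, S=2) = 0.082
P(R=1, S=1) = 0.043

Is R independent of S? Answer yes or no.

no

P(R=2) = 0.216 and P(S=1) = 0.401, so their product is 0.08662, but P(R=2, S=1) = 0.118. Since these differ, R and S are not independent.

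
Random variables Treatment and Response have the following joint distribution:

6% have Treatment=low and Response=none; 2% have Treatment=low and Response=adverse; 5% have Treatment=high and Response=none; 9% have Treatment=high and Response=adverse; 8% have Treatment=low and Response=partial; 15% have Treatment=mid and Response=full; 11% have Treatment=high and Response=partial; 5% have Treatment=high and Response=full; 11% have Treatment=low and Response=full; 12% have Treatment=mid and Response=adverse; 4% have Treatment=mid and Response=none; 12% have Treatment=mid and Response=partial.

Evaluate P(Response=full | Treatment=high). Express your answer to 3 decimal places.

P(Treatment=high) = 0.05 + 0.11 + 0.05 + 0.09 = 0.30.
P(Response=full | Treatment=high) = 0.05/0.30 = 0.167.

0.167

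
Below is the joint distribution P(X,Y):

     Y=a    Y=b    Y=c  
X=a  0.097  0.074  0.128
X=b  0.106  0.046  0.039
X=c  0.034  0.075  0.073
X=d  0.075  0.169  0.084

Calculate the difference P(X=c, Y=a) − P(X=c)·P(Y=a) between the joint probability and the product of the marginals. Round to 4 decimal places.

P(X=c) = 0.034 + 0.075 + 0.073 = 0.182.
P(Y=a) = 0.097 + 0.106 + 0.034 + 0.075 = 0.312.
P(X=c, Y=a) − P(X=c)P(Y=a) = 0.034 − 0.182×0.312 = -0.0228.

-0.0228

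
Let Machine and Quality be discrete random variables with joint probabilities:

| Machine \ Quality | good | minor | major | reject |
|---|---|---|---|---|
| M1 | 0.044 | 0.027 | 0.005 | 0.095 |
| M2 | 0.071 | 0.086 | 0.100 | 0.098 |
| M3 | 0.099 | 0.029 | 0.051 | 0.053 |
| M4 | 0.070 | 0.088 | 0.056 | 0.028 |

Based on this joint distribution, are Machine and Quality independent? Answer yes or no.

P(Machine=M1) = 0.171 and P(Quality=reject) = 0.274, so their product is 0.04685, but P(Machine=M1, Quality=reject) = 0.095. Since these differ, Machine and Quality are not independent.

no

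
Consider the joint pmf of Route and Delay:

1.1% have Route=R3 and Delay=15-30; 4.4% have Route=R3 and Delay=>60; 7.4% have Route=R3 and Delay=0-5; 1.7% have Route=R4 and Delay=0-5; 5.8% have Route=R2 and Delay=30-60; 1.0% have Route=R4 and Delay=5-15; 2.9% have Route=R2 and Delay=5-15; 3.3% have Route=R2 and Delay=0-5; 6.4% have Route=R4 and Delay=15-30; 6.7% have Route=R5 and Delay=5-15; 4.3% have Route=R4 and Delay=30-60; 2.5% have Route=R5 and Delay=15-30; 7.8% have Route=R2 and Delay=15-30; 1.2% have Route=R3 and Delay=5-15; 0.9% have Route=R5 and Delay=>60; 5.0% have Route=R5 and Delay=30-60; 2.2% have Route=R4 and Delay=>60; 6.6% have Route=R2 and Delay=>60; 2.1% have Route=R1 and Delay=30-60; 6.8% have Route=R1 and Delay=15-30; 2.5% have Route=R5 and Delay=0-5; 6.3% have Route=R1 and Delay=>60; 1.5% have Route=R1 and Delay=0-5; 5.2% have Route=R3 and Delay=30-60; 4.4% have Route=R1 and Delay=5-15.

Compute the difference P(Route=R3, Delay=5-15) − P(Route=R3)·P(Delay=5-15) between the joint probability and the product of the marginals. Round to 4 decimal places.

P(Route=R3) = 0.074 + 0.012 + 0.011 + 0.052 + 0.044 = 0.193.
P(Delay=5-15) = 0.044 + 0.029 + 0.012 + 0.010 + 0.067 = 0.162.
P(Route=R3, Delay=5-15) − P(Route=R3)P(Delay=5-15) = 0.012 − 0.193×0.162 = -0.0193.

-0.0193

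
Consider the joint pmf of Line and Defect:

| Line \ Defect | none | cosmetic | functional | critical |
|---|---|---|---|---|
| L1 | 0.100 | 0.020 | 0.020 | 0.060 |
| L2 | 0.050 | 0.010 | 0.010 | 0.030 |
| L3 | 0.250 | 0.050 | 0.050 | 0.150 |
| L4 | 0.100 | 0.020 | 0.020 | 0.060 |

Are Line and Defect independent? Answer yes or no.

yes

Every cell satisfies P(Line,Defect) = P(Line)·P(Defect). For instance P(Line=L1) = 0.200, P(Defect=none) = 0.500, and 0.200×0.500 = 0.100 matches the joint entry. So Line and Defect are independent.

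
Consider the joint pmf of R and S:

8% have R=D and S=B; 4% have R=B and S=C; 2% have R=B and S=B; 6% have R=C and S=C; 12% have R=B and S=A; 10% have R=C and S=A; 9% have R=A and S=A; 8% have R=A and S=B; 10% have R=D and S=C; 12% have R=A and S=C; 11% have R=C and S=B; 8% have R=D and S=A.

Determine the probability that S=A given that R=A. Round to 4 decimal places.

P(R=A) = 0.09 + 0.08 + 0.12 = 0.29.
P(S=A | R=A) = 0.09/0.29 = 0.3103.

0.3103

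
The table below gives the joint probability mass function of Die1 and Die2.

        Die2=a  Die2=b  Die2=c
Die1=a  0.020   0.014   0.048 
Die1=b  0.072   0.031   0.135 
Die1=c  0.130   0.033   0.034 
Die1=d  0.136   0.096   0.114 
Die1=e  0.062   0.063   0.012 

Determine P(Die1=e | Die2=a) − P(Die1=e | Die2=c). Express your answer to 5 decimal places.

0.11263

P(Die2=a) = 0.020 + 0.072 + 0.130 + 0.136 + 0.062 = 0.420; P(Die1=e | Die2=a) = 0.062/0.420 = 0.147619.
P(Die2=c) = 0.048 + 0.135 + 0.034 + 0.114 + 0.012 = 0.343; P(Die1=e | Die2=c) = 0.012/0.343 = 0.034985.
Difference = 0.11263.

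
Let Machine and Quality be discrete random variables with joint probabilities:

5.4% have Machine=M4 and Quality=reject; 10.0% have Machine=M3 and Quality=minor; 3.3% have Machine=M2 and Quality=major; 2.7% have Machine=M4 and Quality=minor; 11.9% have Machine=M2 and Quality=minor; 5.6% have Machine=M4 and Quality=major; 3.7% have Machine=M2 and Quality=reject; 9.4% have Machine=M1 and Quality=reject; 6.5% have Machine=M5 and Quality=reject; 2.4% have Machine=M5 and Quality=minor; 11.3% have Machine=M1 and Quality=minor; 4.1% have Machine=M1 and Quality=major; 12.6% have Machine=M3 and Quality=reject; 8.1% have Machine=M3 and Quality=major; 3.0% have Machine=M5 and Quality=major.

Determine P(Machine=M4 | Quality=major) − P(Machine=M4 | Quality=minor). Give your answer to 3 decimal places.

0.162

P(Quality=major) = 0.041 + 0.033 + 0.081 + 0.056 + 0.030 = 0.241; P(Machine=M4 | Quality=major) = 0.056/0.241 = 0.2324.
P(Quality=minor) = 0.113 + 0.119 + 0.100 + 0.027 + 0.024 = 0.383; P(Machine=M4 | Quality=minor) = 0.027/0.383 = 0.0705.
Difference = 0.162.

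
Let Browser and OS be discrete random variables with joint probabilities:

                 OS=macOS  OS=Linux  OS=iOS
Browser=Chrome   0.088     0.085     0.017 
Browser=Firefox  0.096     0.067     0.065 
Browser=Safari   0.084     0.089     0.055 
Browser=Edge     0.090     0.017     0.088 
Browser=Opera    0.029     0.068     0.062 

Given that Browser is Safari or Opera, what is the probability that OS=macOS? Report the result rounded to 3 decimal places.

P(Browser=Safari) = 0.084 + 0.089 + 0.055 = 0.228.
P(Browser=Opera) = 0.029 + 0.068 + 0.062 = 0.159.
P(Browser ∈ {Safari, Opera}) = 0.228 + 0.159 = 0.387; P(OS=macOS, Browser ∈ {Safari, Opera}) = 0.084 + 0.029 = 0.113.
P(OS=macOS | Browser ∈ {Safari, Opera}) = 0.113/0.387 = 0.292.

0.292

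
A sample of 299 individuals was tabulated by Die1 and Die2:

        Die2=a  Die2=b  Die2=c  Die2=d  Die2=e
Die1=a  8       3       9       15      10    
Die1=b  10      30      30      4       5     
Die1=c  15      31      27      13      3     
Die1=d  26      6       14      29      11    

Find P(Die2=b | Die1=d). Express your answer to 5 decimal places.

Total with Die1=d: 26 + 6 + 14 + 29 + 11 = 86.
P(Die2=b | Die1=d) = 6/86 = 0.06977.

0.06977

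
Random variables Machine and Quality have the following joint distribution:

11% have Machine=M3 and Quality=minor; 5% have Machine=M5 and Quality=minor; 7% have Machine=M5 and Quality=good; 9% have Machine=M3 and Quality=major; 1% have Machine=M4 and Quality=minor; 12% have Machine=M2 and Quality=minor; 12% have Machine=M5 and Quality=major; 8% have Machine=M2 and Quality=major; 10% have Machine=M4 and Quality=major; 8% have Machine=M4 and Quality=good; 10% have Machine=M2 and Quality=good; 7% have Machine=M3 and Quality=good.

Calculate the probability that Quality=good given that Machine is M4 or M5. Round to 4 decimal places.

0.3488

P(Machine=M4) = 0.08 + 0.01 + 0.10 = 0.19.
P(Machine=M5) = 0.07 + 0.05 + 0.12 = 0.24.
P(Machine ∈ {M4, M5}) = 0.19 + 0.24 = 0.43; P(Quality=good, Machine ∈ {M4, M5}) = 0.08 + 0.07 = 0.15.
P(Quality=good | Machine ∈ {M4, M5}) = 0.15/0.43 = 0.3488.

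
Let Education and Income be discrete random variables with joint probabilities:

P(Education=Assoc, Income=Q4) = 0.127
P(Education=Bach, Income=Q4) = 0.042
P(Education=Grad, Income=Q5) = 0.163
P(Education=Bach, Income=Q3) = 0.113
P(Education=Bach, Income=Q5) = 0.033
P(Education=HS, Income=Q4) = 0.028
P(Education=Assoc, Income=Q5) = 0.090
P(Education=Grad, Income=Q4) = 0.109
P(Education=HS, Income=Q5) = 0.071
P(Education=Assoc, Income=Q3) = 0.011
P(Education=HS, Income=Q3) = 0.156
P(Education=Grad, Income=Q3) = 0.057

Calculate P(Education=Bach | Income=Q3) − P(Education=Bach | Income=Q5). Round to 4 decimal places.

0.2429

P(Income=Q3) = 0.156 + 0.011 + 0.113 + 0.057 = 0.337; P(Education=Bach | Income=Q3) = 0.113/0.337 = 0.33531.
P(Income=Q5) = 0.071 + 0.090 + 0.033 + 0.163 = 0.357; P(Education=Bach | Income=Q5) = 0.033/0.357 = 0.09244.
Difference = 0.2429.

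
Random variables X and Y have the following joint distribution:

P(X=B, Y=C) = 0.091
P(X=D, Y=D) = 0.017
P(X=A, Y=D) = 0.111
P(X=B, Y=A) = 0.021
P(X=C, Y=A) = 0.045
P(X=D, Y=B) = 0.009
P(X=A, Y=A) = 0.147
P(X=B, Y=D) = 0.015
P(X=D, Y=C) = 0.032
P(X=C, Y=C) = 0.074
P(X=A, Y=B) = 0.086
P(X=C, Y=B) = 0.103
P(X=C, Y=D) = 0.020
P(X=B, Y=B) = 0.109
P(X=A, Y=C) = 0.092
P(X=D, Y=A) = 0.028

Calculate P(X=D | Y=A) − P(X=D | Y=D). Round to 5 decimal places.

P(Y=A) = 0.147 + 0.021 + 0.045 + 0.028 = 0.241; P(X=D | Y=A) = 0.028/0.241 = 0.116183.
P(Y=D) = 0.111 + 0.015 + 0.020 + 0.017 = 0.163; P(X=D | Y=D) = 0.017/0.163 = 0.104294.
Difference = 0.01189.

0.01189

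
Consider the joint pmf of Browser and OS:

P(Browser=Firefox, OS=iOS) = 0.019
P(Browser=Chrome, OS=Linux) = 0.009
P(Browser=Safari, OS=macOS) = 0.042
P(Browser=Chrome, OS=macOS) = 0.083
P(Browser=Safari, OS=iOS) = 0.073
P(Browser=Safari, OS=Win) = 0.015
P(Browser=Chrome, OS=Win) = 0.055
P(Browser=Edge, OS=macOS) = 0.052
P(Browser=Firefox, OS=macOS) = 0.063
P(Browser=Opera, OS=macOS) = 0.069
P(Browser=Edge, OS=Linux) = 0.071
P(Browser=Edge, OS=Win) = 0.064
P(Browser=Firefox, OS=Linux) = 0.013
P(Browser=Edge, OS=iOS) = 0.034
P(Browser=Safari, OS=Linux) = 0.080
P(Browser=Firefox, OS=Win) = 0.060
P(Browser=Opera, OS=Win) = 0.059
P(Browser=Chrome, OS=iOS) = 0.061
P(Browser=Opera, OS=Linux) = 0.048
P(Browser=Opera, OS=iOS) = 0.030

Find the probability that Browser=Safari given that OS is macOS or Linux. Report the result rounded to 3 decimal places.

0.230

P(OS=macOS) = 0.083 + 0.063 + 0.042 + 0.052 + 0.069 = 0.309.
P(OS=Linux) = 0.009 + 0.013 + 0.080 + 0.071 + 0.048 = 0.221.
P(OS ∈ {macOS, Linux}) = 0.309 + 0.221 = 0.530; P(Browser=Safari, OS ∈ {macOS, Linux}) = 0.042 + 0.080 = 0.122.
P(Browser=Safari | OS ∈ {macOS, Linux}) = 0.122/0.530 = 0.230.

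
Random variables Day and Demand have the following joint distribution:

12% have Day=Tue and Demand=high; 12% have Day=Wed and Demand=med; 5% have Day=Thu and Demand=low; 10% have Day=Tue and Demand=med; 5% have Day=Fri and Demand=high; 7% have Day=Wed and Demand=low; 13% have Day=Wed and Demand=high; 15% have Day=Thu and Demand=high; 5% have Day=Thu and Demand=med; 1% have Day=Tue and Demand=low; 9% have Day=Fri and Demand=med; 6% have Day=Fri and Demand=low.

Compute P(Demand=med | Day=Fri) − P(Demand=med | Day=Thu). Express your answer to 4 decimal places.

0.2500

P(Day=Fri) = 0.06 + 0.09 + 0.05 = 0.20; P(Demand=med | Day=Fri) = 0.09/0.20 = 0.45000.
P(Day=Thu) = 0.05 + 0.05 + 0.15 = 0.25; P(Demand=med | Day=Thu) = 0.05/0.25 = 0.20000.
Difference = 0.2500.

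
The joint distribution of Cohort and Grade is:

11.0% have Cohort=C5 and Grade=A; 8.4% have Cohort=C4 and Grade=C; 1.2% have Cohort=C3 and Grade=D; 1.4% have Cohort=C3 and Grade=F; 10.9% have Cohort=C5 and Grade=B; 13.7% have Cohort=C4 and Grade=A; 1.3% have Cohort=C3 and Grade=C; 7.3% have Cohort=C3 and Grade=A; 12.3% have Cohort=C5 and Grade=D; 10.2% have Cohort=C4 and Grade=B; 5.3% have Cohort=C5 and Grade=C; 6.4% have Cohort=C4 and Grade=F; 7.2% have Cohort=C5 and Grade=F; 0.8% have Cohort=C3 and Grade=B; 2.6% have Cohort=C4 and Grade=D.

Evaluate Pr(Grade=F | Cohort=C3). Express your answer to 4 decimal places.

0.1167

P(Cohort=C3) = 0.073 + 0.008 + 0.013 + 0.012 + 0.014 = 0.120.
P(Grade=F | Cohort=C3) = 0.014/0.120 = 0.1167.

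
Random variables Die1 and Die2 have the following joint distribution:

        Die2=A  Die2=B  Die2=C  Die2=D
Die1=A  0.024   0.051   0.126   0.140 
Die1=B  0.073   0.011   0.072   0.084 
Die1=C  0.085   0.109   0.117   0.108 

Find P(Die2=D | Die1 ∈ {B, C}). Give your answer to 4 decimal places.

P(Die1=B) = 0.073 + 0.011 + 0.072 + 0.084 = 0.240.
P(Die1=C) = 0.085 + 0.109 + 0.117 + 0.108 = 0.419.
P(Die1 ∈ {B, C}) = 0.240 + 0.419 = 0.659; P(Die2=D, Die1 ∈ {B, C}) = 0.084 + 0.108 = 0.192.
P(Die2=D | Die1 ∈ {B, C}) = 0.192/0.659 = 0.2914.

0.2914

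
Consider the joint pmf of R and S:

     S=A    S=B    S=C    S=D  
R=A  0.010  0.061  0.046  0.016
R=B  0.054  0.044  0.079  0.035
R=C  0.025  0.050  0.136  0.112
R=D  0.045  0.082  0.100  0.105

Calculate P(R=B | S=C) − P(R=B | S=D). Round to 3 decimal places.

0.088

P(S=C) = 0.046 + 0.079 + 0.136 + 0.100 = 0.361; P(R=B | S=C) = 0.079/0.361 = 0.2188.
P(S=D) = 0.016 + 0.035 + 0.112 + 0.105 = 0.268; P(R=B | S=D) = 0.035/0.268 = 0.1306.
Difference = 0.088.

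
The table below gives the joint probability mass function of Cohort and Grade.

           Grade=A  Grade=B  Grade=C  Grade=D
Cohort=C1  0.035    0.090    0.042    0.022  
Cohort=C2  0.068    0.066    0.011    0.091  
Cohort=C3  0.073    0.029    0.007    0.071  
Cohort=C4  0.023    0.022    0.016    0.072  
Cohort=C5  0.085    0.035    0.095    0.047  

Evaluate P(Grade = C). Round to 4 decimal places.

P(Grade=C) = 0.042 + 0.011 + 0.007 + 0.016 + 0.095 = 0.171.

0.1710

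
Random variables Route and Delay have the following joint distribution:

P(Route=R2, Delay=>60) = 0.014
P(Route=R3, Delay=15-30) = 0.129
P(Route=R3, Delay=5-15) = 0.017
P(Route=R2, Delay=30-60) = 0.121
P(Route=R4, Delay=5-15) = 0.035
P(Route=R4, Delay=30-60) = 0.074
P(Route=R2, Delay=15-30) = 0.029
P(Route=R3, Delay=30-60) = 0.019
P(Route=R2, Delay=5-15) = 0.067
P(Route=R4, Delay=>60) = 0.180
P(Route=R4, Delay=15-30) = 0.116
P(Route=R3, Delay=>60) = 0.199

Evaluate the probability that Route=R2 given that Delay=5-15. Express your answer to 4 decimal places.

P(Delay=5-15) = 0.067 + 0.017 + 0.035 = 0.119.
P(Route=R2 | Delay=5-15) = 0.067/0.119 = 0.5630.

0.5630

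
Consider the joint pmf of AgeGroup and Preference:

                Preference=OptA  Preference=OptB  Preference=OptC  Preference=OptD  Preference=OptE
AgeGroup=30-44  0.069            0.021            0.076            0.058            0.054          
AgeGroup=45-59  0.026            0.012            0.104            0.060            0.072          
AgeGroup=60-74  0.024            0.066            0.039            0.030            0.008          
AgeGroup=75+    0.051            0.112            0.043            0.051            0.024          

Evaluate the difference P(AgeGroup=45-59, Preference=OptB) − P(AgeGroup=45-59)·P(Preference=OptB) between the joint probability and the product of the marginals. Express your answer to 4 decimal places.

-0.0458

P(AgeGroup=45-59) = 0.026 + 0.012 + 0.104 + 0.060 + 0.072 = 0.274.
P(Preference=OptB) = 0.021 + 0.012 + 0.066 + 0.112 = 0.211.
P(AgeGroup=45-59, Preference=OptB) − P(AgeGroup=45-59)P(Preference=OptB) = 0.012 − 0.274×0.211 = -0.0458.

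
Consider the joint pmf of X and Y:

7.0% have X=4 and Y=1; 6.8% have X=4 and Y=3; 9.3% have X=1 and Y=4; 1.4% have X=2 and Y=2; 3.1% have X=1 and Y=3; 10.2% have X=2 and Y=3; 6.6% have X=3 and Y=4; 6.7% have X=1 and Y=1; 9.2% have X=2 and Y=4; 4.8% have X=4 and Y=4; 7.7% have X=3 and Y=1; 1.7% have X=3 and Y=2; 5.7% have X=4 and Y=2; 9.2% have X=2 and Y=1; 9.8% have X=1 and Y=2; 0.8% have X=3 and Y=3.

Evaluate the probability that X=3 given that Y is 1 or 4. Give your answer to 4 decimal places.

0.2364

P(Y=1) = 0.067 + 0.092 + 0.077 + 0.070 = 0.306.
P(Y=4) = 0.093 + 0.092 + 0.066 + 0.048 = 0.299.
P(Y ∈ {1, 4}) = 0.306 + 0.299 = 0.605; P(X=3, Y ∈ {1, 4}) = 0.077 + 0.066 = 0.143.
P(X=3 | Y ∈ {1, 4}) = 0.143/0.605 = 0.2364.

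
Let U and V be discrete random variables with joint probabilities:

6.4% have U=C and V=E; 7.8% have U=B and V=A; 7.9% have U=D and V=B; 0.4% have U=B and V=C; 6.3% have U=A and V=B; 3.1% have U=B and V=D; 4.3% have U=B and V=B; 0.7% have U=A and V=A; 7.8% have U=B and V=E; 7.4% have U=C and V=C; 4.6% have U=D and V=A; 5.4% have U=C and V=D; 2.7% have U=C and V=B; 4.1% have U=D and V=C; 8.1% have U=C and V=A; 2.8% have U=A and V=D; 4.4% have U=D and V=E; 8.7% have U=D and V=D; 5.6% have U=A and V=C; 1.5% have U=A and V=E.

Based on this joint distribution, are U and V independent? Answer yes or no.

P(U=B) = 0.234 and P(V=C) = 0.175, so their product is 0.04095, but P(U=B, V=C) = 0.004. Since these differ, U and V are not independent.

no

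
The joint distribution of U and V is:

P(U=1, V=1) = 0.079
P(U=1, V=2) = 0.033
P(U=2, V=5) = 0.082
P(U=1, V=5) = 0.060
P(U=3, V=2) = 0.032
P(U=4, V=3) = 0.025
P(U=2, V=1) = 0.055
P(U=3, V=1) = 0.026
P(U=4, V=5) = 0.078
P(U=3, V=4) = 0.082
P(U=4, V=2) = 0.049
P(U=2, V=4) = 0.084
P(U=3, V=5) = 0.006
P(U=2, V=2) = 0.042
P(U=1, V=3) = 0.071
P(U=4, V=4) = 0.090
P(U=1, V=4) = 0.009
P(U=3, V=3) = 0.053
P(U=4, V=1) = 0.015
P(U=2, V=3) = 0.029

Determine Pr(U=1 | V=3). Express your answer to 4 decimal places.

0.3989

P(V=3) = 0.071 + 0.029 + 0.053 + 0.025 = 0.178.
P(U=1 | V=3) = 0.071/0.178 = 0.3989.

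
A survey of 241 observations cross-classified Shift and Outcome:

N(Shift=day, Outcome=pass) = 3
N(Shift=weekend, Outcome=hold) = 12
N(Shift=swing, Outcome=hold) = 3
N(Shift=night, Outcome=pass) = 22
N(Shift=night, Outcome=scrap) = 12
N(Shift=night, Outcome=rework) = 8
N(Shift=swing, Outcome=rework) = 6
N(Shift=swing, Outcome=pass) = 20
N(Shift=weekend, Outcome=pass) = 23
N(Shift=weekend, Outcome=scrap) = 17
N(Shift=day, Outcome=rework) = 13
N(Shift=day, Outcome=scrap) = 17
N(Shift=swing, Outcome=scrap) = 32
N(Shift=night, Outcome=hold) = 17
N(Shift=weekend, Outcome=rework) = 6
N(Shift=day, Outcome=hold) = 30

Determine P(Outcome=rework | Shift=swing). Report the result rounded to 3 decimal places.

Total with Shift=swing: 20 + 6 + 32 + 3 = 61.
P(Outcome=rework | Shift=swing) = 6/61 = 0.098.

0.098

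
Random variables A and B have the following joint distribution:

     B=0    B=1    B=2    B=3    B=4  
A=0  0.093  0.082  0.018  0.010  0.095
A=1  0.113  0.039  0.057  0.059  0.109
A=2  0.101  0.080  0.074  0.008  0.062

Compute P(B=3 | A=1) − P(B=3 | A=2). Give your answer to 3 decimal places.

0.132

P(A=1) = 0.113 + 0.039 + 0.057 + 0.059 + 0.109 = 0.377; P(B=3 | A=1) = 0.059/0.377 = 0.1565.
P(A=2) = 0.101 + 0.080 + 0.074 + 0.008 + 0.062 = 0.325; P(B=3 | A=2) = 0.008/0.325 = 0.0246.
Difference = 0.132.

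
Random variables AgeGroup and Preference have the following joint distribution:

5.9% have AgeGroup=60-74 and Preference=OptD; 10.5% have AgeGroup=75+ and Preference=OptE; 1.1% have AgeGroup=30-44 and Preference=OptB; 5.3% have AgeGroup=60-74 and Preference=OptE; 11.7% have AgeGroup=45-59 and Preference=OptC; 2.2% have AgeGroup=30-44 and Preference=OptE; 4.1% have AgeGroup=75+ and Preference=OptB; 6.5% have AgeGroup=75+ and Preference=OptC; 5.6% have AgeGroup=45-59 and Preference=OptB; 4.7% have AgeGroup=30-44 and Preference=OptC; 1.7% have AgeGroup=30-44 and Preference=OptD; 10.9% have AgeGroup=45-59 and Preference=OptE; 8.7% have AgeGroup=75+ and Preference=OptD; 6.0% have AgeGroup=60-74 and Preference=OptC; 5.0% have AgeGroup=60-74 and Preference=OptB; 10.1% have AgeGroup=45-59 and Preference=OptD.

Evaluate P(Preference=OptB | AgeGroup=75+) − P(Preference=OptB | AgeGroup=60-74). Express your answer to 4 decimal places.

-0.0876

P(AgeGroup=75+) = 0.041 + 0.065 + 0.087 + 0.105 = 0.298; P(Preference=OptB | AgeGroup=75+) = 0.041/0.298 = 0.13758.
P(AgeGroup=60-74) = 0.050 + 0.060 + 0.059 + 0.053 = 0.222; P(Preference=OptB | AgeGroup=60-74) = 0.050/0.222 = 0.22523.
Difference = -0.0876.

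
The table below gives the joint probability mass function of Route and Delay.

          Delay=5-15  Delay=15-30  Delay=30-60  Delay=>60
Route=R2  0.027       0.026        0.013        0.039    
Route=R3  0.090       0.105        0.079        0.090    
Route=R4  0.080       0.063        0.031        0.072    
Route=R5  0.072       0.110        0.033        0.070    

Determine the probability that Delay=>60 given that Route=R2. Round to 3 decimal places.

0.371

P(Route=R2) = 0.027 + 0.026 + 0.013 + 0.039 = 0.105.
P(Delay=>60 | Route=R2) = 0.039/0.105 = 0.371.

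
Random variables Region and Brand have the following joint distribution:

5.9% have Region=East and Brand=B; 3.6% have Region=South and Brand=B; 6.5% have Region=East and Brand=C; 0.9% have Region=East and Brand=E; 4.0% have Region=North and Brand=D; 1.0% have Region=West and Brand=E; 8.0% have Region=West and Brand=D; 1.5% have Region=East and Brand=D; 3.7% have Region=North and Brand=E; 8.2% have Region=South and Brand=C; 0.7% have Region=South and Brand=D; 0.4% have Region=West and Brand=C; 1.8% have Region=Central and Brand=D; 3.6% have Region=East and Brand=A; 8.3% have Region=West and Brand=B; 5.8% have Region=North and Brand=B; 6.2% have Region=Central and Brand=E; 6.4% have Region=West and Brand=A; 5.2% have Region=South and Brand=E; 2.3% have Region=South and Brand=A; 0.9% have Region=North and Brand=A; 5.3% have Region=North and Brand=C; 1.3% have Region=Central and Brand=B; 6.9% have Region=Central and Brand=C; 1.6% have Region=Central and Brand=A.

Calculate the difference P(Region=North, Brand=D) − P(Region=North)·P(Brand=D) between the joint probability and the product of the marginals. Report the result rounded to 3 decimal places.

P(Region=North) = 0.009 + 0.058 + 0.053 + 0.040 + 0.037 = 0.197.
P(Brand=D) = 0.040 + 0.007 + 0.015 + 0.080 + 0.018 = 0.160.
P(Region=North, Brand=D) − P(Region=North)P(Brand=D) = 0.040 − 0.197×0.160 = 0.008.

0.008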